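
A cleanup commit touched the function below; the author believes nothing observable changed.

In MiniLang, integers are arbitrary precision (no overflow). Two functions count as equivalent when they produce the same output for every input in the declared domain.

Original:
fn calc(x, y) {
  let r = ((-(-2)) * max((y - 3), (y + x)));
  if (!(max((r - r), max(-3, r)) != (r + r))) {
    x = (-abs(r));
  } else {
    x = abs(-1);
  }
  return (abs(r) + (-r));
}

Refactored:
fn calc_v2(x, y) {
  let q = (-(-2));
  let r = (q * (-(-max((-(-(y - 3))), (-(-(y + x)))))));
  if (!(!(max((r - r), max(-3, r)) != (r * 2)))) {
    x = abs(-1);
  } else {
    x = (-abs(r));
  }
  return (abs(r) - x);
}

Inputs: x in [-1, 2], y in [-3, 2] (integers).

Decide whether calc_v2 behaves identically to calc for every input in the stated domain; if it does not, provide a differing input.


Not equivalent: x=-1, y=-3 separates them (16 vs 7).
calc: r becomes -8; next (!(max((r - r), max(-3, r)) != (r + r))) evaluates to false; next x becomes 1; next final value 16
calc_v2: q becomes 2; next r becomes -8; next (!(!(max((r - r), max(-3, r)) != (r * 2)))) evaluates to true; next x becomes 1; next final value 7
verdict: not equivalent; witness: x=-1, y=-3


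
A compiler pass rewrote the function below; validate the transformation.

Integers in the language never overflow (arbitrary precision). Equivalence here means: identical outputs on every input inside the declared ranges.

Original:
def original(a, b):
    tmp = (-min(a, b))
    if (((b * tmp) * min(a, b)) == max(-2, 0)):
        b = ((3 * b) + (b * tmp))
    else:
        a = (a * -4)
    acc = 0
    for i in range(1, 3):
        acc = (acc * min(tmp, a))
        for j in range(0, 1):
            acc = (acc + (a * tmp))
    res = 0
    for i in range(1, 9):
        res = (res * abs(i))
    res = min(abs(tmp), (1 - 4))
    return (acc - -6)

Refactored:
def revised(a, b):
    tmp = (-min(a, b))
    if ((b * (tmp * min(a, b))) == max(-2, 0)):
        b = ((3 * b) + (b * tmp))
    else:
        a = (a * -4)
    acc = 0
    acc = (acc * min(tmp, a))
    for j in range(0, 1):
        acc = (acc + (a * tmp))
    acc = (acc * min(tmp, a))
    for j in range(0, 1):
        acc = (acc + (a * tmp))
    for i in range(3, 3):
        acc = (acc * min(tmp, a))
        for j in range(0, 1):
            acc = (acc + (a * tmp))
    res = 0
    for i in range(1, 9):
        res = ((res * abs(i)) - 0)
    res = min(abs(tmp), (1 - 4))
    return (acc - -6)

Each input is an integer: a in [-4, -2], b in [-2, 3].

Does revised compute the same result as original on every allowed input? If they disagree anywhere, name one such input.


Differences: statement counts differ, plus constant usage differs, plus arithmetic usage differs, plus min/max/abs usage differs, plus loop structure differs — yet all 18 inputs agree.
verdict: equivalent


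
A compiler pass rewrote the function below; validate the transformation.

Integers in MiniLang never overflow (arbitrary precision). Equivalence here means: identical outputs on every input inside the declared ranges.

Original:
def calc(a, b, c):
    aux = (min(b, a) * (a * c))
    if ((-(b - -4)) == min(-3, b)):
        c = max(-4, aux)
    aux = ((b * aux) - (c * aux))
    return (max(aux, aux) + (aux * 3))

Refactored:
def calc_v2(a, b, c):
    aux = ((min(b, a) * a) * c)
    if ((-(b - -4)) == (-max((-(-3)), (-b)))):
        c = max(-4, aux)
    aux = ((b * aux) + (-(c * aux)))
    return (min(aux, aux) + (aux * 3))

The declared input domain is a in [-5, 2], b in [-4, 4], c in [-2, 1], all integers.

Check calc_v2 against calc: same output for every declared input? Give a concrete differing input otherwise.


Equivalent. Although `max(aux, aux)` became `min(aux, aux)`, no input in the stated domain can expose it.
Across all 288 domain points the two functions coincide.
One worked example (a=-1, b=4, c=1) — calc: aux := 1 | ((-(b - -4)) == min(-3, b)): false | aux := 3 | result 12; calc_v2: aux := 1 | ((-(b - -4)) == (-max((-(-3)), (-b)))): false | aux := 3 | result 12; agreement on 12.
verdict: equivalent


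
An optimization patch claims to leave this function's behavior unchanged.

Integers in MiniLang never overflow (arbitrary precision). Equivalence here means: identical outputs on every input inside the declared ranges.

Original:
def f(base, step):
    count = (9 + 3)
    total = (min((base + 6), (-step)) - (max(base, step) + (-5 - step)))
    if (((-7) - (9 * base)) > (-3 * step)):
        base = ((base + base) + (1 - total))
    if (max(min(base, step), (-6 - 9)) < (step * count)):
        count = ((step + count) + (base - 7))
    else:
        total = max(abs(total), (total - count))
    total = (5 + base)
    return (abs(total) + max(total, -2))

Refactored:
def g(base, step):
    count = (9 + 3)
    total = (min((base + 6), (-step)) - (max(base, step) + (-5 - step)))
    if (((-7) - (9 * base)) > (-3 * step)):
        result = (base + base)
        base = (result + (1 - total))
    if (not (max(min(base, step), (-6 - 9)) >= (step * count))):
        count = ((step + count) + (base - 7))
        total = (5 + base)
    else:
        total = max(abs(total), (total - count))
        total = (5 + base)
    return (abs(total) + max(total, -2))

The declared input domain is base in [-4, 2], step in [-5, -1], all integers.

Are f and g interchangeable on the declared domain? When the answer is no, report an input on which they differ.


Reading the diff, among the changes: comparison usage differs, arithmetic usage differs, constant usage differs, boolean connective usage differs, local variable names differ, statement counts differ.
Spot check at base=0, step=-2 — f: count = 12; total = 5; (((-7) - (9 * base)) > (-3 * step)) -> false; (max(min(base, step), (-6 - 9)) < (step * count)) -> false; total = 5; total = 5; return 10. g: count = 12; total = 5; (((-7) - (9 * base)) > (-3 * step)) -> false; (not (max(min(base, step), (-6 - 9)) >= (step * count))) -> false; total = 5; total = 5; return 10. Both give 10.
Sweeping the whole domain (35 inputs) finds no disagreement.
verdict: equivalent


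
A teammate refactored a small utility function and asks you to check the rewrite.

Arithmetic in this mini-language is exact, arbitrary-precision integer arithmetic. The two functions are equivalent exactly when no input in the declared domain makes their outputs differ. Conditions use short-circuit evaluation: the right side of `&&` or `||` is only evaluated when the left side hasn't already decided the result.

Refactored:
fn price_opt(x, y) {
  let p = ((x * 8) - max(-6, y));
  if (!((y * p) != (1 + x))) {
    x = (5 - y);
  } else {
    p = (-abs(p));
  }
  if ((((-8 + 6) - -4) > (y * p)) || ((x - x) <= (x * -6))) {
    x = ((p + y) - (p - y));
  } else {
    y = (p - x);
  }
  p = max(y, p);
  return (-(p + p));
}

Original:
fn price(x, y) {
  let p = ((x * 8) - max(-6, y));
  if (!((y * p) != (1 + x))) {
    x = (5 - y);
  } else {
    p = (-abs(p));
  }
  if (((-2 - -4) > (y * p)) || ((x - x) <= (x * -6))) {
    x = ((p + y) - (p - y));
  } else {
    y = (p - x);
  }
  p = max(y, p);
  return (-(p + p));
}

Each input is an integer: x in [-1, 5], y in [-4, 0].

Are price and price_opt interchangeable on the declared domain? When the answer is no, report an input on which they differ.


This is a faithful refactor — arithmetic usage differs, plus constant usage differs, but the computed results match everywhere.
As a probe, take x=-1, y=-2: price runs p becomes -6; next (!((y * p) != (1 + x))) evaluates to false; next p becomes -6; next (((-2 - -4) > (y * p)) || ((x - x) <= (x * -6))) evaluates to true; next x becomes -4; next p becomes -2; next final value 4; price_opt runs p becomes -6; next (!((y * p) != (1 + x))) evaluates to false; next p becomes -6; next ((((-8 + 6) - -4) > (y * p)) || ((x - x) <= (x * -6))) evaluates to true; next x becomes -4; next p becomes -2; next final value 4; both end at 4.
Sweeping the whole domain (35 inputs) finds no disagreement.
verdict: equivalent


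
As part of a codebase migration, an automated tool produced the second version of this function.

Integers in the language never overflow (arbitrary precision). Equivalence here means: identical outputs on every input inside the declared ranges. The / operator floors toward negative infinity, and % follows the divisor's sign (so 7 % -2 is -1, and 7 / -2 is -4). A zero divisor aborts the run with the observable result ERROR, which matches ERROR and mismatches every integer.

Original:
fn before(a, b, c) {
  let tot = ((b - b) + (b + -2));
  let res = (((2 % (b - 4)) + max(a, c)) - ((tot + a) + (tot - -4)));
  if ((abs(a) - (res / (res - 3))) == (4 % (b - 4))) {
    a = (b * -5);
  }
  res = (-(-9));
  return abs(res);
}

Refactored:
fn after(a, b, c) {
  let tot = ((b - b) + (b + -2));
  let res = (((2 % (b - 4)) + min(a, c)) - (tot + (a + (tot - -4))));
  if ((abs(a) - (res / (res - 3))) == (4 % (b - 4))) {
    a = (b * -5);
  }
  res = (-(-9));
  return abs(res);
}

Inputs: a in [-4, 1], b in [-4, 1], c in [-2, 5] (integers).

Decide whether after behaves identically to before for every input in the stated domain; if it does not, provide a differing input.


The rewrite breaks on a=-4, b=-3, c=-2, where the results are ERROR and 9.
before: tot becomes -5; next res becomes 3; next hits division by zero so the output is ERROR
after: tot becomes -5; next res becomes 1; next ((abs(a) - (res / (res - 3))) == (4 % (b - 4))) evaluates to false; next res becomes 9; next final value 9
verdict: not equivalent; witness: a=-4, b=-3, c=-2


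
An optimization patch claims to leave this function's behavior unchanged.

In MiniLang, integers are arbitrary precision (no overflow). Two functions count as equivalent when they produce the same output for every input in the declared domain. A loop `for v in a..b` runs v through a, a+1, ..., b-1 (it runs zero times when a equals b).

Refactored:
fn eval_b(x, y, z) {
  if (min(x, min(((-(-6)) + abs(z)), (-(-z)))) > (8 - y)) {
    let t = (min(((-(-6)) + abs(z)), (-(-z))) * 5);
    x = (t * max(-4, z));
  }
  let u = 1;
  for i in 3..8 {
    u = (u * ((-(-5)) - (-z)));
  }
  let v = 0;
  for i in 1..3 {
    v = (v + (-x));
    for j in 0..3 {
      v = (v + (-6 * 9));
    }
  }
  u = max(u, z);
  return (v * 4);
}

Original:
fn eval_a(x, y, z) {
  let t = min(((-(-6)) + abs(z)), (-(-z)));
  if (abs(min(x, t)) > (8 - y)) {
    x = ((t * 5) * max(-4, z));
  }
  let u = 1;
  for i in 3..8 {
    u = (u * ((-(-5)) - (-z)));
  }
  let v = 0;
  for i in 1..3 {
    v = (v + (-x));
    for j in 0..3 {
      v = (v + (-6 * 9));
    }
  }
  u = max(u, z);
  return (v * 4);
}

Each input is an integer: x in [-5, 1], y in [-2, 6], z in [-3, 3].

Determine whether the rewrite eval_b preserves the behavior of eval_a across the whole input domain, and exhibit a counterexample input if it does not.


Evaluate both at x=-5, y=4, z=-3.
eval_a: t := -3 | (abs(min(x, t)) > (8 - y)): true | x := 45 | u := 1 | iter i=3: | u := 2 | iter i=4: | u := 4 | iter i=5: | u := 8 | iter i=6: | u := 16 | iter i=7: | u := 32 | v := 0 | iter i=1: | v := -45 | iter j=0: | v := -99 | iter j=1: | v := -153 | iter j=2: | v := -207 | iter i=2: | v := -252 | iter j=0: | v := -306 | iter j=1: | v := -360 | iter j=2: | v := -414 | u := 32 | result -1656
eval_b: (min(x, min(((-(-6)) + abs(z)), (-(-z)))) > (8 - y)): false | u := 1 | iter i=3: | u := 2 | iter i=4: | u := 4 | iter i=5: | u := 8 | iter i=6: | u := 16 | iter i=7: | u := 32 | v := 0 | iter i=1: | v := 5 | iter j=0: | v := -49 | iter j=1: | v := -103 | iter j=2: | v := -157 | iter i=2: | v := -152 | iter j=0: | v := -206 | iter j=1: | v := -260 | iter j=2: | v := -314 | u := 32 | result -1256
-1656 != -1256, so the rewrite changes behavior.
verdict: not equivalent; witness: x=-5, y=4, z=-3


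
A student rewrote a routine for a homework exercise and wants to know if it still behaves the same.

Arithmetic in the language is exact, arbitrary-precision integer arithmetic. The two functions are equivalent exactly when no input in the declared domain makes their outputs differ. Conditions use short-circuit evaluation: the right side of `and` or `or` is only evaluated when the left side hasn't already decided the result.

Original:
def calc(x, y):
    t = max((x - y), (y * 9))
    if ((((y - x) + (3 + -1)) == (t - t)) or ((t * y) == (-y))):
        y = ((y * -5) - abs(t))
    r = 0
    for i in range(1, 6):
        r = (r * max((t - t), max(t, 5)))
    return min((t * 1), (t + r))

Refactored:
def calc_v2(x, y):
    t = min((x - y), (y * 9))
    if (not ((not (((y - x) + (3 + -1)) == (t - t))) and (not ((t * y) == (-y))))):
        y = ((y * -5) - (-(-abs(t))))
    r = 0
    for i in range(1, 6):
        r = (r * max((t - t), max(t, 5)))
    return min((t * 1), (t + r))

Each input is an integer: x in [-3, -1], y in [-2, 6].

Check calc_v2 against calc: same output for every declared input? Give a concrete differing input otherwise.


Not equivalent: x=-3, y=-2 separates them (-1 vs -18).
calc: t := -1 | ((((y - x) + (3 + -1)) == (t - t)) or ((t * y) == (-y))): true | y := 9 | r := 0 | iter i=1: | r := 0 | iter i=2: | r := 0 | iter i=3: | r := 0 | iter i=4: | r := 0 | iter i=5: | r := 0 | result -1
calc_v2: t := -18 | (not ((not (((y - x) + (3 + -1)) == (t - t))) and (not ((t * y) == (-y))))): false | r := 0 | iter i=1: | r := 0 | iter i=2: | r := 0 | iter i=3: | r := 0 | iter i=4: | r := 0 | iter i=5: | r := 0 | result -18
verdict: not equivalent; witness: x=-3, y=-2


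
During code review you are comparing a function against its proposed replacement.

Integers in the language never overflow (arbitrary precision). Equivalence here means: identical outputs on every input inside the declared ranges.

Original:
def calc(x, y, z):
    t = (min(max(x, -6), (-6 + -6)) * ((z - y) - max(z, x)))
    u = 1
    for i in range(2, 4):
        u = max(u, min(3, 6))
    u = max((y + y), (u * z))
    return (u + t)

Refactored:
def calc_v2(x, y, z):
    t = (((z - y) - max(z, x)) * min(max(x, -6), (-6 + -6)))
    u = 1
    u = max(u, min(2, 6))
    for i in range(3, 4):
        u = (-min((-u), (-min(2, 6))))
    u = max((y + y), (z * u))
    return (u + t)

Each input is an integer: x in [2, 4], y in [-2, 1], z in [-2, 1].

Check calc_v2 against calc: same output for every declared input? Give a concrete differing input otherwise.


At x=2, y=-2, z=-1: calc gives 9, calc_v2 gives 10.
verdict: not equivalent; witness: x=2, y=-2, z=-1


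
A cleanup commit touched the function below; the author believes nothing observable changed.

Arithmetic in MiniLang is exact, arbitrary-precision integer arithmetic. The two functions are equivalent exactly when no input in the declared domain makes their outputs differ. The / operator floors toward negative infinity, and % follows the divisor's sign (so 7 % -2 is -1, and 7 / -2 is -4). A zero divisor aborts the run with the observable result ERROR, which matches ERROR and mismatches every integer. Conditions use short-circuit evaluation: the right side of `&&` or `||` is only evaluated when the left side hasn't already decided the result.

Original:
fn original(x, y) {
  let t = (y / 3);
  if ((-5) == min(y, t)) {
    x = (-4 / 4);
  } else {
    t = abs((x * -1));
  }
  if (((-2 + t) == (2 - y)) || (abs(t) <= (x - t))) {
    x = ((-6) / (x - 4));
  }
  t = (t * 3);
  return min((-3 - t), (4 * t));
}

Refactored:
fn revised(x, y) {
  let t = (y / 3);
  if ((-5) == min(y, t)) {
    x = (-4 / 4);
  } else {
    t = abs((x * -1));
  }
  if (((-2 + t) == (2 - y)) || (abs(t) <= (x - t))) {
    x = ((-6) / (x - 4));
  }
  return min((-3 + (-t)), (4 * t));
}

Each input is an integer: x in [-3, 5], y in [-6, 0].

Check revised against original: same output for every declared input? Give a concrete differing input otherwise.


Evaluate both at x=-3, y=-6.
original: t=-2, then ((-5) == min(y, t)) is false, then t=3, then (((-2 + t) == (2 - y)) || (abs(t) <= (x - t))) is false, then t=9, then returns -12
revised: t=-2, then ((-5) == min(y, t)) is false, then t=3, then (((-2 + t) == (2 - y)) || (abs(t) <= (x - t))) is false, then returns -6
-12 != -6, so the rewrite changes behavior.
verdict: not equivalent; witness: x=-3, y=-6


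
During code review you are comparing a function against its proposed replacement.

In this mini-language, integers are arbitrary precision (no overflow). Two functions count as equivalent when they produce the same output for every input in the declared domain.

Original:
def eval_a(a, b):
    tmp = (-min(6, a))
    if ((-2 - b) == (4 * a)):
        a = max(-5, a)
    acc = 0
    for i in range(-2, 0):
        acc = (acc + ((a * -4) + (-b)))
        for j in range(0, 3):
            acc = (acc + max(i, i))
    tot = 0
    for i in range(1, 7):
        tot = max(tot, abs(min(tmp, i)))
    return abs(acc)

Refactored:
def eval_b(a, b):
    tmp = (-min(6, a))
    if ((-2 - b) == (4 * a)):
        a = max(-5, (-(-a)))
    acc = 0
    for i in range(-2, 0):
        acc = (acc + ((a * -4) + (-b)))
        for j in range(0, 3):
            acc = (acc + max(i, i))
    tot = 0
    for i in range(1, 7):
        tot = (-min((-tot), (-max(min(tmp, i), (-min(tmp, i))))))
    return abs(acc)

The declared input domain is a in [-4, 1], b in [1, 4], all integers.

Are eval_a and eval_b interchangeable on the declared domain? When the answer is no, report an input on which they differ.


The two are interchangeable: min/max/abs usage differs, and every declared input agrees.
One worked example (a=-4, b=2) — eval_a: tmp = 4; ((-2 - b) == (4 * a)) -> false; acc = 0; [i=-2]; acc = 14; [j=0]; acc = 12; [j=1]; acc = 10; [j=2]; acc = 8; [i=-1]; acc = 22; [j=0]; acc = 21; [j=1]; acc = 20; [j=2]; acc = 19; tot = 0; [i=1]; tot = 1; [i=2]; tot = 2; [i=3]; tot = 3; [i=4]; tot = 4; [i=5]; tot = 4; [i=6]; tot = 4; return 19; eval_b: tmp = 4; ((-2 - b) == (4 * a)) -> false; acc = 0; [i=-2]; acc = 14; [j=0]; acc = 12; [j=1]; acc = 10; [j=2]; acc = 8; [i=-1]; acc = 22; [j=0]; acc = 21; [j=1]; acc = 20; [j=2]; acc = 19; tot = 0; [i=1]; tot = 1; [i=2]; tot = 2; [i=3]; tot = 3; [i=4]; tot = 4; [i=5]; tot = 4; [i=6]; tot = 4; return 19; agreement on 19.
Checked all 24 inputs in the declared domain: the outputs agree on every one.
verdict: equivalent


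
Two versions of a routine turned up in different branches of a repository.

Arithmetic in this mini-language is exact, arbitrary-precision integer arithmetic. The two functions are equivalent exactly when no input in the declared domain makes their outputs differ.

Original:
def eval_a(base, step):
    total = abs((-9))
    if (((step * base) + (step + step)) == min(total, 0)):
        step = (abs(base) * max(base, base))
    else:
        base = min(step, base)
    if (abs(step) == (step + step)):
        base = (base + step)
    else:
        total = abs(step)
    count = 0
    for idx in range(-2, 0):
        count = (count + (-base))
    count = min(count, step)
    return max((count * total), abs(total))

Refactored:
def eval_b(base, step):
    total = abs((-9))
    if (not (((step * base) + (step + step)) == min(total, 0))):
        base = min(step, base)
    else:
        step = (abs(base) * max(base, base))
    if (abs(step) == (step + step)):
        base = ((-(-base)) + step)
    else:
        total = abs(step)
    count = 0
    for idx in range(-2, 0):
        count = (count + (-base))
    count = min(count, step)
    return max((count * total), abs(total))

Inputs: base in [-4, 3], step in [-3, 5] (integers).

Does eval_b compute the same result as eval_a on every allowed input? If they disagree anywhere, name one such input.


Behavior is preserved: although boolean connective usage differs, the outputs never diverge.
Spot check at base=-1, step=4 — eval_a: total=9, then (((step * base) + (step + step)) == min(total, 0)) is false, then base=-1, then (abs(step) == (step + step)) is false, then total=4, then count=0, then (idx=-2), then count=1, then (idx=-1), then count=2, then count=2, then returns 8. eval_b: total=9, then (not (((step * base) + (step + step)) == min(total, 0))) is true, then base=-1, then (abs(step) == (step + step)) is false, then total=4, then count=0, then (idx=-2), then count=1, then (idx=-1), then count=2, then count=2, then returns 8. Both give 8.
Across all 72 domain points the two functions coincide.
verdict: equivalent


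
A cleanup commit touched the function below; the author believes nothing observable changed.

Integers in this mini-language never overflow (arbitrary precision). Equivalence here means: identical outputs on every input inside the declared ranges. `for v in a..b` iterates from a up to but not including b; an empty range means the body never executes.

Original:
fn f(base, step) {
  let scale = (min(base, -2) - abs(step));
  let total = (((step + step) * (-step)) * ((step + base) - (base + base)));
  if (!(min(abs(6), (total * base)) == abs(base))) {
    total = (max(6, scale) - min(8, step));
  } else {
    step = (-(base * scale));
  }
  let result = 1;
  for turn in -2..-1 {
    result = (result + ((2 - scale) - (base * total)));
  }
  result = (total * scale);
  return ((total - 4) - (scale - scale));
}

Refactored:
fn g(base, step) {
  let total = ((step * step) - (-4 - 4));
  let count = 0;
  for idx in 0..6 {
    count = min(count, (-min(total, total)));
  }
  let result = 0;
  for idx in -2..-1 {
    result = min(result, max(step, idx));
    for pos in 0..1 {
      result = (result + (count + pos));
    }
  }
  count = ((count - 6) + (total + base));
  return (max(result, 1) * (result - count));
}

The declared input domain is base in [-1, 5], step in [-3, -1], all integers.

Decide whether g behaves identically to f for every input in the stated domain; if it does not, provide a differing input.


Evaluate both at base=-1, step=-3.
f: scale := -5 | total := 36 | (!(min(abs(6), (total * base)) == abs(base))): true | total := 9 | result := 1 | iter turn=-2: | result := 17 | result := -45 | result 5
g: total := 17 | count := 0 | iter idx=0: | count := -17 | iter idx=1: | count := -17 | iter idx=2: | count := -17 | iter idx=3: | count := -17 | iter idx=4: | count := -17 | iter idx=5: | count := -17 | result := 0 | iter idx=-2: | result := -2 | iter pos=0: | result := -19 | count := -7 | result -12
5 vs -12 — the two versions disagree here.
verdict: not equivalent; witness: base=-1, step=-3


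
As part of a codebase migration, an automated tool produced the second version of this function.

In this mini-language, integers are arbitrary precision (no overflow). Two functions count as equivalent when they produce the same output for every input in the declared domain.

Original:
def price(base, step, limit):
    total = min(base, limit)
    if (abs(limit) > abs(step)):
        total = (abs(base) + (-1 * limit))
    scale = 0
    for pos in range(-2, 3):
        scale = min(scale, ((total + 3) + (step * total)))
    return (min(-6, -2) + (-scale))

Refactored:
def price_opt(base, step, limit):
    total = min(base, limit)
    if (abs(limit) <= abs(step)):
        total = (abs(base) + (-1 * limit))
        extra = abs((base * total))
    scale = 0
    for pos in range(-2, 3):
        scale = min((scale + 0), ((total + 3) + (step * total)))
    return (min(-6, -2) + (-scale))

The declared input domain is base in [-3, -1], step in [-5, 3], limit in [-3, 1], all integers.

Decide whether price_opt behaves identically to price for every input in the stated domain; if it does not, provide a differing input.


Evaluate both at base=-3, step=-5, limit=-3.
price: total=-3, then (abs(limit) > abs(step)) is false, then scale=0, then (pos=-2), then scale=0, then (pos=-1), then scale=0, then (pos=0), then scale=0, then (pos=1), then scale=0, then (pos=2), then scale=0, then returns -6
price_opt: total=-3, then (abs(limit) <= abs(step)) is true, then total=6, then extra=18, then scale=0, then (pos=-2), then scale=-21, then (pos=-1), then scale=-21, then (pos=0), then scale=-21, then (pos=1), then scale=-21, then (pos=2), then scale=-21, then returns 15
-6 vs 15 — the two versions disagree here.
verdict: not equivalent; witness: base=-3, step=-5, limit=-3


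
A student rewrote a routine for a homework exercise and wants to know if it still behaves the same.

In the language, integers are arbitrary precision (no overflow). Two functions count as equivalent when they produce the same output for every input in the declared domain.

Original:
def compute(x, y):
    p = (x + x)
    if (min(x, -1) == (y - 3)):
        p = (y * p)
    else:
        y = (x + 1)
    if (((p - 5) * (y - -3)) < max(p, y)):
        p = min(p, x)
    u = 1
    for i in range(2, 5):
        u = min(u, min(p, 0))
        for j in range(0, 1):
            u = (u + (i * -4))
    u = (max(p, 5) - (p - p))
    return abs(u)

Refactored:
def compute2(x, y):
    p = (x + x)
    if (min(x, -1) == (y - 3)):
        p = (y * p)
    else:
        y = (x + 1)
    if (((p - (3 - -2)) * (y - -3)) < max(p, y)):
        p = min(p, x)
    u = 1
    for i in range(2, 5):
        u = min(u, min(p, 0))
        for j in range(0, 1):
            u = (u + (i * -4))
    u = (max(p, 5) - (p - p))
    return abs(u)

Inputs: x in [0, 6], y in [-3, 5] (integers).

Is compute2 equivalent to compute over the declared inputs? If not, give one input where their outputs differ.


This is a faithful refactor — arithmetic usage differs; constant usage differs, but the computed results match everywhere.
One worked example (x=0, y=3) — compute: p becomes 0; next (min(x, -1) == (y - 3)) evaluates to false; next y becomes 1; next (((p - 5) * (y - -3)) < max(p, y)) evaluates to true; next p becomes 0; next u becomes 1; next at i=2:; next u becomes 0; next at j=0:; next u becomes -8; next at i=3:; next u becomes -8; next at j=0:; next u becomes -20; next at i=4:; next u becomes -20; next at j=0:; next u becomes -36; next u becomes 5; next final value 5; compute2: p becomes 0; next (min(x, -1) == (y - 3)) evaluates to false; next y becomes 1; next (((p - (3 - -2)) * (y - -3)) < max(p, y)) evaluates to true; next p becomes 0; next u becomes 1; next at i=2:; next u becomes 0; next at j=0:; next u becomes -8; next at i=3:; next u becomes -8; next at j=0:; next u becomes -20; next at i=4:; next u becomes -20; next at j=0:; next u becomes -36; next u becomes 5; next final value 5; agreement on 5.
Across all 63 domain points the two functions coincide.
verdict: equivalent


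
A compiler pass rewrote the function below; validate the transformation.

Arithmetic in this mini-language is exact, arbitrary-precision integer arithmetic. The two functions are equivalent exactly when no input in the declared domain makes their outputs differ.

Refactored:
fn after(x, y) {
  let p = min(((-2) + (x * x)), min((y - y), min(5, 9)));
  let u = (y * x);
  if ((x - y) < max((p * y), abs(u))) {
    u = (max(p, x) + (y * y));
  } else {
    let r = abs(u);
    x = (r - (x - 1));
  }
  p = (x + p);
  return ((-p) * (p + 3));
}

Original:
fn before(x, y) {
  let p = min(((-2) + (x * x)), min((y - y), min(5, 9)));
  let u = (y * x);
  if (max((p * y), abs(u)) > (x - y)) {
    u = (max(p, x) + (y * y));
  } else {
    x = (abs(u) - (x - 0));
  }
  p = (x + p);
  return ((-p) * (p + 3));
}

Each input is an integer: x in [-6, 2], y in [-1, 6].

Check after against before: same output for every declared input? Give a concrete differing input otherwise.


Not equivalent: x=1, y=-1 separates them (2 vs 0).
before: p becomes -1; next u becomes -1; next (max((p * y), abs(u)) > (x - y)) evaluates to false; next x becomes 0; next p becomes -1; next final value 2
after: p becomes -1; next u becomes -1; next ((x - y) < max((p * y), abs(u))) evaluates to false; next r becomes 1; next x becomes 1; next p becomes 0; next final value 0
verdict: not equivalent; witness: x=1, y=-1


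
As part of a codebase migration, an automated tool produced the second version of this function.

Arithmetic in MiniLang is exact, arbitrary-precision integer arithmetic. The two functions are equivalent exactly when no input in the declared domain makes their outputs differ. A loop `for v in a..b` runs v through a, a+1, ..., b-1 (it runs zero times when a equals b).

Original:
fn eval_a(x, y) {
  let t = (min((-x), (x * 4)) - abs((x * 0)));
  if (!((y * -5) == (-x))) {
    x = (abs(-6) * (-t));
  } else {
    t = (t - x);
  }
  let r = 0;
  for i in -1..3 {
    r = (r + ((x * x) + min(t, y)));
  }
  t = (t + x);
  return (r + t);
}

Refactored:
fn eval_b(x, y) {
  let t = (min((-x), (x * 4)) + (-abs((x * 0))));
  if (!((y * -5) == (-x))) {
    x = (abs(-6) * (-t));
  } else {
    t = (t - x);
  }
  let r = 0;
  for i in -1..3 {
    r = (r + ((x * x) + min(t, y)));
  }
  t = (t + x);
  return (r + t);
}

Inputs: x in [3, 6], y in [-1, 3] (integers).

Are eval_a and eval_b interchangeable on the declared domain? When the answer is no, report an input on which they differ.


Reading the diff, among the changes: arithmetic usage differs.
One worked example (x=6, y=-1) — eval_a: t becomes -6; next (!((y * -5) == (-x))) evaluates to true; next x becomes 36; next r becomes 0; next at i=-1:; next r becomes 1290; next at i=0:; next r becomes 2580; next at i=1:; next r becomes 3870; next at i=2:; next r becomes 5160; next t becomes 30; next final value 5190; eval_b: t becomes -6; next (!((y * -5) == (-x))) evaluates to true; next x becomes 36; next r becomes 0; next at i=-1:; next r becomes 1290; next at i=0:; next r becomes 2580; next at i=1:; next r becomes 3870; next at i=2:; next r becomes 5160; next t becomes 30; next final value 5190; agreement on 5190.
An exhaustive pass over the 20 declared inputs shows identical outputs.
verdict: equivalent


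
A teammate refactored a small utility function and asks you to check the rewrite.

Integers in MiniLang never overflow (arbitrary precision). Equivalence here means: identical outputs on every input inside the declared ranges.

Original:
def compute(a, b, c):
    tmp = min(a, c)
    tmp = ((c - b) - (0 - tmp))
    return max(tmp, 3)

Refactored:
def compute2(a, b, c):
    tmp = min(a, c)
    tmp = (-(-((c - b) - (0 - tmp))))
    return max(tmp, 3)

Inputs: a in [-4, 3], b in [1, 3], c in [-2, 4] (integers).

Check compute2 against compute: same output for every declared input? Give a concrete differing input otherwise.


Although same computation, different form, 168/168 inputs agree.
verdict: equivalent


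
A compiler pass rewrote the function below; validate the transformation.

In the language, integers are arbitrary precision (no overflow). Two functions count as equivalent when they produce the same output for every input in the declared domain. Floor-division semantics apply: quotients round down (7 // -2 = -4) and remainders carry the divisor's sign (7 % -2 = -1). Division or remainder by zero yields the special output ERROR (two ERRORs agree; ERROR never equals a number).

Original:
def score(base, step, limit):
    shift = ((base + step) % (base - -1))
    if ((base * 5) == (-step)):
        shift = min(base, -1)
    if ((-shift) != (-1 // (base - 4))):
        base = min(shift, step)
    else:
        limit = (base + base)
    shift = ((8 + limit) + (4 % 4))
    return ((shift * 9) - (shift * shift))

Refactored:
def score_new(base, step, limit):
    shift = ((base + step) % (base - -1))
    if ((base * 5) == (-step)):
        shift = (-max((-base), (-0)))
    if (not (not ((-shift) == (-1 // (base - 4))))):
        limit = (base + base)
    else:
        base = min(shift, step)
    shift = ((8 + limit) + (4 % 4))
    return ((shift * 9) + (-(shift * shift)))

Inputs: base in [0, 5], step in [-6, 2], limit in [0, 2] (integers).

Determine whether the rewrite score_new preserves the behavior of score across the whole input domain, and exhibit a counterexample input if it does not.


Run the pair on base=0, step=0, limit=1.
score: shift := 0 | ((base * 5) == (-step)): true | shift := -1 | ((-shift) != (-1 // (base - 4))): true | base := -1 | shift := 9 | result 0
score_new: shift := 0 | ((base * 5) == (-step)): true | shift := 0 | (not (not ((-shift) == (-1 // (base - 4))))): true | limit := 0 | shift := 8 | result 8
0 vs 8 — the two versions disagree here.
verdict: not equivalent; witness: base=0, step=0, limit=1


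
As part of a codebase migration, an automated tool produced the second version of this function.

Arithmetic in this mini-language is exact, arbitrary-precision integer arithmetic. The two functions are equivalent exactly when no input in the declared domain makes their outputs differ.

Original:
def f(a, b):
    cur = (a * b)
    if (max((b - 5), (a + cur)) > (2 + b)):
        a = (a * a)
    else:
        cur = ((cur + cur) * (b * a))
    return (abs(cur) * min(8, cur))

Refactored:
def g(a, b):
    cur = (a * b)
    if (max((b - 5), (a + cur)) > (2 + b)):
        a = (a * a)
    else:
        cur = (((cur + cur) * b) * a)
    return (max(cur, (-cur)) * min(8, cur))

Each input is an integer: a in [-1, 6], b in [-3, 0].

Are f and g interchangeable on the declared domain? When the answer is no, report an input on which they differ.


The two are interchangeable: min/max/abs usage differs, and every declared input agrees.
Tracing a=1, b=0: f: cur=0, then (max((b - 5), (a + cur)) > (2 + b)) is false, then cur=0, then returns 0 | g: cur=0, then (max((b - 5), (a + cur)) > (2 + b)) is false, then cur=0, then returns 0 — matching result 0.
Every one of the 32 inputs gives matching results.
verdict: equivalent


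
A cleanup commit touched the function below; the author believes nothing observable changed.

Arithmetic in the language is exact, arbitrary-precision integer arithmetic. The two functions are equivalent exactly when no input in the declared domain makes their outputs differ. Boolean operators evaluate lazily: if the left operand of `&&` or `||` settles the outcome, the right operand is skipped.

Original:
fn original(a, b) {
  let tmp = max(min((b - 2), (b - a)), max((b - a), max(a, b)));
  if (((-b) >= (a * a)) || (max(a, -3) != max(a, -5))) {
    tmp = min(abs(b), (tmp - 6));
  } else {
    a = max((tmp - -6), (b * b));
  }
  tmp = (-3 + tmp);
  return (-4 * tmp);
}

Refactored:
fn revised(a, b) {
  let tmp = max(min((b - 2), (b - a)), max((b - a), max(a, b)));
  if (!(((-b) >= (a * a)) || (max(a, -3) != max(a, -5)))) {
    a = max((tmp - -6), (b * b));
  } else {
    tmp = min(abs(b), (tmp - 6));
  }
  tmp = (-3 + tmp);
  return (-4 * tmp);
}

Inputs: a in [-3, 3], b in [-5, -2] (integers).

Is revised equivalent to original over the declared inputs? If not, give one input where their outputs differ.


Changes here: boolean connective usage differs; the full 28-point sweep finds no disagreement.
verdict: equivalent


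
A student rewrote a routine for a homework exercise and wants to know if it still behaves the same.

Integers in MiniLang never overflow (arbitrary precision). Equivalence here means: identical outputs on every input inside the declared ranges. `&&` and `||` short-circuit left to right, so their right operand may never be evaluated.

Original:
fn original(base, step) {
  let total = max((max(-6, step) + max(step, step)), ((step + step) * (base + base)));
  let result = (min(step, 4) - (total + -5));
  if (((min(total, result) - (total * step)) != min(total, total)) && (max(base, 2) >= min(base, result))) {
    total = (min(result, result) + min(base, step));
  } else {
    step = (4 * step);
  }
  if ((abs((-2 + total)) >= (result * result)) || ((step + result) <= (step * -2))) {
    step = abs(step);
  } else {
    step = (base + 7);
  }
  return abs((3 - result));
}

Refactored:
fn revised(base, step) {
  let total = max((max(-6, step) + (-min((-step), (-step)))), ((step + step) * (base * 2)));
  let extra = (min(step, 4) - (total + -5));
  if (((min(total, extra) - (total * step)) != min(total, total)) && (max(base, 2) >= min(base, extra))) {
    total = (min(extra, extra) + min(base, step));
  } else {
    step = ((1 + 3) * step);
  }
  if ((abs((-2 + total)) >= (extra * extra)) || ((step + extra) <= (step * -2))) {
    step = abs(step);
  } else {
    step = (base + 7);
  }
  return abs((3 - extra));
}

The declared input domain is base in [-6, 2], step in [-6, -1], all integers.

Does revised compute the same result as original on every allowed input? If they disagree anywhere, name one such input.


Side by side, the visible changes include: arithmetic usage differs; also min/max/abs usage differs; also constant usage differs; also local variable names differ.
As a probe, take base=-1, step=-3: original runs total=12, then result=-10, then (((min(total, result) - (total * step)) != min(total, total)) && (max(base, 2) >= min(base, result))) is true, then total=-13, then ((abs((-2 + total)) >= (result * result)) || ((step + result) <= (step * -2))) is true, then step=3, then returns 13; revised runs total=12, then extra=-10, then (((min(total, extra) - (total * step)) != min(total, total)) && (max(base, 2) >= min(base, extra))) is true, then total=-13, then ((abs((-2 + total)) >= (extra * extra)) || ((step + extra) <= (step * -2))) is true, then step=3, then returns 13; both end at 13.
Sweeping the whole domain (54 inputs) finds no disagreement.
verdict: equivalent


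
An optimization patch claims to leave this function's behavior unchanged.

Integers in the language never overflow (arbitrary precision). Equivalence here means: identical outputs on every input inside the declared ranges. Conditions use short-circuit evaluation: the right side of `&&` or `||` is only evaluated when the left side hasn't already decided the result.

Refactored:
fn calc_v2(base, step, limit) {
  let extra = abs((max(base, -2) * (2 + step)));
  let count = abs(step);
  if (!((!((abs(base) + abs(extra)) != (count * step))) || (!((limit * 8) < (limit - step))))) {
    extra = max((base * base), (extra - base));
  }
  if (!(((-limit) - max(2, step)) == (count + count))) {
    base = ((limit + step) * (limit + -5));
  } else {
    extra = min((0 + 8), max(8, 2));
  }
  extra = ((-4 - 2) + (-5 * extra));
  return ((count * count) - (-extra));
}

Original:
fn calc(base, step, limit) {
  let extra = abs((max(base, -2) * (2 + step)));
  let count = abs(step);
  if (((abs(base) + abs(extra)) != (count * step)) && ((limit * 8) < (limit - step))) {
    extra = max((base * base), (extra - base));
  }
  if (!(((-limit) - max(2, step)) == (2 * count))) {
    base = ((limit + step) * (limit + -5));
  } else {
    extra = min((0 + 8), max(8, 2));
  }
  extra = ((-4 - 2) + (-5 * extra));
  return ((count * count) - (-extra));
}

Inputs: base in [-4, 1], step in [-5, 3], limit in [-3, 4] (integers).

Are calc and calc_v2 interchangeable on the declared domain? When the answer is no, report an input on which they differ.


Side by side, the visible changes include: arithmetic usage differs; constant usage differs; boolean connective usage differs.
Spot check at base=-2, step=3, limit=0 — calc: extra becomes 10; next count becomes 3; next (((abs(base) + abs(extra)) != (count * step)) && ((limit * 8) < (limit - step))) evaluates to false; next (!(((-limit) - max(2, step)) == (2 * count))) evaluates to true; next base becomes -15; next extra becomes -56; next final value -47. calc_v2: extra becomes 10; next count becomes 3; next (!((!((abs(base) + abs(extra)) != (count * step))) || (!((limit * 8) < (limit - step))))) evaluates to false; next (!(((-limit) - max(2, step)) == (count + count))) evaluates to true; next base becomes -15; next extra becomes -56; next final value -47. Both give -47.
Across all 432 domain points the two functions coincide.
verdict: equivalent


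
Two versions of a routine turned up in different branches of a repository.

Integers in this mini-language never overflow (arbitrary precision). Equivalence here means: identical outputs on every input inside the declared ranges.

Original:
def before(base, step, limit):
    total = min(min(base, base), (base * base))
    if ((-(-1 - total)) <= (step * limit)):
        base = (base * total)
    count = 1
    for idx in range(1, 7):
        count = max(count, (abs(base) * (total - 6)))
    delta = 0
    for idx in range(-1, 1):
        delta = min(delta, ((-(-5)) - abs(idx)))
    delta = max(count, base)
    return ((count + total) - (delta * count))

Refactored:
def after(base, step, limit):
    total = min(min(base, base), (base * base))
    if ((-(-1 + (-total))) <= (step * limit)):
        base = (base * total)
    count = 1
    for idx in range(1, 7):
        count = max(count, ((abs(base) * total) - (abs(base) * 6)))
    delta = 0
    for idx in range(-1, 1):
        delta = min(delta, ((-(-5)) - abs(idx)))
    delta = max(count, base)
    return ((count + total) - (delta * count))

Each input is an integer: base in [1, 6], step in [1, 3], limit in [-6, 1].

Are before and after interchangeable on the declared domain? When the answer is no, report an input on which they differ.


Reading the diff, among the changes: arithmetic usage differs; and min/max/abs usage differs.
One worked example (base=5, step=1, limit=-3) — before: total = 5; ((-(-1 - total)) <= (step * limit)) -> false; count = 1; [idx=1]; count = 1; [idx=2]; count = 1; [idx=3]; count = 1; [idx=4]; count = 1; [idx=5]; count = 1; [idx=6]; count = 1; delta = 0; [idx=-1]; delta = 0; [idx=0]; delta = 0; delta = 5; return 1; after: total = 5; ((-(-1 + (-total))) <= (step * limit)) -> false; count = 1; [idx=1]; count = 1; [idx=2]; count = 1; [idx=3]; count = 1; [idx=4]; count = 1; [idx=5]; count = 1; [idx=6]; count = 1; delta = 0; [idx=-1]; delta = 0; [idx=0]; delta = 0; delta = 5; return 1; agreement on 1.
Sweeping the whole domain (144 inputs) finds no disagreement.
verdict: equivalent
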